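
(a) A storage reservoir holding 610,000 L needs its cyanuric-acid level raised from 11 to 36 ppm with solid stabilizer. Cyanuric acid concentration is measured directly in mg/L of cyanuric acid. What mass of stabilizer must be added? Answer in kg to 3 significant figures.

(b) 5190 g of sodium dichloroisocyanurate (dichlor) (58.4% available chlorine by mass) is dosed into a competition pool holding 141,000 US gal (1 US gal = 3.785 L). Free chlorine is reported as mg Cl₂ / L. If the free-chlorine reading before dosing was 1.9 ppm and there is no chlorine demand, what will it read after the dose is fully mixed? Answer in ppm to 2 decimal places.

(a) CYA to add: (36 − 11) = 25 mg/L × 610,000 L = 15,250 g cyanuric acid.

(b) Volume: 141,000 US gal × 3.785 L/gal = 533,685 L.
(b) Available chlorine delivered: 5190 g × 0.584 = 3031 g as Cl₂.
(b) Concentration rise: 3031 g / 533,685 L = 5.679 mg/L = 5.68 ppm.
(b) Final FC: 1.9 + 5.68 = 7.58 ppm.

(a) 15.2 kg; (b) 7.58 ppm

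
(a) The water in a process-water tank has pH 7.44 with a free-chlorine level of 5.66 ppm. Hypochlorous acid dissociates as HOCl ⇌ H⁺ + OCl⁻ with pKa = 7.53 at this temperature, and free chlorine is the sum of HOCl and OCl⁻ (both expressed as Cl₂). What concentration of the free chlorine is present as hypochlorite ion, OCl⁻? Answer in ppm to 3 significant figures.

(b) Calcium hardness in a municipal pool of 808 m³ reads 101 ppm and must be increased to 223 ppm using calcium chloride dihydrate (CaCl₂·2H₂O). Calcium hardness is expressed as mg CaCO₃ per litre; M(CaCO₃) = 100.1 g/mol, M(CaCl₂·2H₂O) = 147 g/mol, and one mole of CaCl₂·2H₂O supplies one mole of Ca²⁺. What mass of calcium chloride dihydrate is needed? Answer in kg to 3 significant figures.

(a) 2.54 ppm; (b) 145 kg

(a) [OCl⁻]/[HOCl] = 10^(pH − pKa) = 10^(7.44 − 7.53) = 10^-0.09 = 0.8128.
(a) Fraction as HOCl = 1 / (1 + 0.8128) = 0.5516.
(a) OCl⁻ = (1 − 0.5516) × 5.66 ppm = 2.538 ppm.

(b) Volume: 808 m³ = 808,000 L.
(b) Hardness to add: (223 − 101) = 122 mg/L as CaCO₃ × 808,000 L = 98,580 g as CaCO₃.
(b) Moles of Ca²⁺ (1 mol Ca²⁺ ≡ 1 mol CaCO₃): 98,580 / 100.1 g/mol = 984.8 mol.
(b) Mass of CaCl₂·2H₂O: 984.8 × 147 = 144,800 g.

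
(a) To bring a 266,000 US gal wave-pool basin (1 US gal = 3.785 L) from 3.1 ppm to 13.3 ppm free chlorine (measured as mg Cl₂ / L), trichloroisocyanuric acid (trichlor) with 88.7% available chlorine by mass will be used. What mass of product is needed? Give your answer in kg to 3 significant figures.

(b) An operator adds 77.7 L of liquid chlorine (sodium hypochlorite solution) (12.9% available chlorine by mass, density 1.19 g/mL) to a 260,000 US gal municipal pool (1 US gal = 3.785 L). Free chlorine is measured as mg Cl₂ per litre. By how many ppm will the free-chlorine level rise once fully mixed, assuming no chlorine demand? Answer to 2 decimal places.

(a) Volume: 266,000 US gal × 3.785 L/gal = 1,006,810 L.
(a) Chlorine deficit: 13.3 − 3.1 = 10.2 ppm = 10.2 mg/L as Cl₂.
(a) Cl₂ equivalent needed: 10.2 mg/L × 1,006,810 L = 10,270,000 mg = 10,270 g.
(a) Product at 88.7% available chlorine: 10,270 / 0.887 = 11,580 g.

(b) Volume: 260,000 US gal × 3.785 L/gal = 984,100 L.
(b) Mass of solution: 77.7 L × 1000 mL/L × 1.19 g/mL = 92,460 g.
(b) Available chlorine delivered: 92,460 g × 0.129 = 11,930 g as Cl₂.
(b) Concentration rise: 11,930 g / 984,100 L = 12.12 mg/L = 12.12 ppm.

(a) 11.6 kg; (b) 12.12 ppm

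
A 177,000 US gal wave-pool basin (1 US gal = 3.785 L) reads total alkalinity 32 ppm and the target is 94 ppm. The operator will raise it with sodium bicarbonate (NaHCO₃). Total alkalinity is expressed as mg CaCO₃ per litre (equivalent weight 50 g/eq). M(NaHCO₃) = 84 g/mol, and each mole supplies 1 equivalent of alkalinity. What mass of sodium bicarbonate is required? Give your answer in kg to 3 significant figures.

69.8 kg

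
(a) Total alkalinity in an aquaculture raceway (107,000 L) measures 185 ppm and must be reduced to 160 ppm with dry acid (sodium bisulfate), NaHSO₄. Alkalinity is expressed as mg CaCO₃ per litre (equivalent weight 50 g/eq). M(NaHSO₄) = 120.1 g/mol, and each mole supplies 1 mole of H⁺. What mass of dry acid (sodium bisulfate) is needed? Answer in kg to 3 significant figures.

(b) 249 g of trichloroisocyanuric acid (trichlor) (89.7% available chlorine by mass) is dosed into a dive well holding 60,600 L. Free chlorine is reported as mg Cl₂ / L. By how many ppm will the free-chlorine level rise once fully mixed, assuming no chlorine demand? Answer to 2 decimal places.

(a) 6.43 kg; (b) 3.69 ppm

(a) Alkalinity to neutralize: (185 − 160) = 25 mg/L as CaCO₃ × 107,000 L = 2675 g as CaCO₃.
(a) Equivalents of H⁺ required: 2675 ÷ 50 g/eq = 53.5 eq = 53.5 mol NaHSO₄.
(a) Mass of NaHSO₄: 53.5 × 120.1 = 6425 g.

(b) Available chlorine delivered: 249 g × 0.897 = 223.4 g as Cl₂.
(b) Concentration rise: 223.4 g / 60,600 L = 3.686 mg/L = 3.69 ppm.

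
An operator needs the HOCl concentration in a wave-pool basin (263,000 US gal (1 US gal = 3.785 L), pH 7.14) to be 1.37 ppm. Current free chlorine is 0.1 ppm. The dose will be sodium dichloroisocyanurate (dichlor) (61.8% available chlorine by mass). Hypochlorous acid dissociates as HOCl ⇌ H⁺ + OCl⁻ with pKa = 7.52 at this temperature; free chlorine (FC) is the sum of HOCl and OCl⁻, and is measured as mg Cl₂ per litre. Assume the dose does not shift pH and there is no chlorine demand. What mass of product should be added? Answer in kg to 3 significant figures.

2.97 kg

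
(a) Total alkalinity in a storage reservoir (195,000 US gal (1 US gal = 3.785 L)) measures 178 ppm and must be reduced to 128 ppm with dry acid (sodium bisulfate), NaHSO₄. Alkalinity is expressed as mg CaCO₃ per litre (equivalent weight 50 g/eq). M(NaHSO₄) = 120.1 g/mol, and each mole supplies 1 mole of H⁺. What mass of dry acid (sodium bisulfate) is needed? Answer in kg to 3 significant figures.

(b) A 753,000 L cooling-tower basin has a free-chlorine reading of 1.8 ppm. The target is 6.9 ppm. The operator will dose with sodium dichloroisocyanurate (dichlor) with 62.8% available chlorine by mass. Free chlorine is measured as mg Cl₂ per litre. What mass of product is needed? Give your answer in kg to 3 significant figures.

(a) Volume: 195,000 US gal × 3.785 L/gal = 738,075 L.
(a) Alkalinity to neutralize: (178 − 128) = 50 mg/L as CaCO₃ × 738,075 L = 36,900 g as CaCO₃.
(a) Equivalents of H⁺ required: 36,900 ÷ 50 g/eq = 738.1 eq = 738.1 mol NaHSO₄.
(a) Mass of NaHSO₄: 738.1 × 120.1 = 88,640 g.

(b) Chlorine deficit: 6.9 − 1.8 = 5.1 ppm = 5.1 mg/L as Cl₂.
(b) Cl₂ equivalent needed: 5.1 mg/L × 753,000 L = 3,840,000 mg = 3840 g.
(b) Product at 62.8% available chlorine: 3840 / 0.628 = 6115 g.

(a) 88.6 kg; (b) 6.12 kg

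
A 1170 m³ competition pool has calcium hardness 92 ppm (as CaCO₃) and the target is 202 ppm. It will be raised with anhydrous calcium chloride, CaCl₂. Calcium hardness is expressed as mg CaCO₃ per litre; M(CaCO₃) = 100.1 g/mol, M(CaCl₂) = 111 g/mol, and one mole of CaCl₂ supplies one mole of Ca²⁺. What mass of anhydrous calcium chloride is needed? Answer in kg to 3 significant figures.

Volume: 1170 m³ = 1,170,000 L.
Hardness to add: (202 − 92) = 110 mg/L as CaCO₃ × 1,170,000 L = 128,700 g as CaCO₃.
Moles of Ca²⁺ (1 mol Ca²⁺ ≡ 1 mol CaCO₃): 128,700 / 100.1 g/mol = 1286 mol.
Mass of CaCl₂: 1286 × 111 = 142,700 g.

143 kg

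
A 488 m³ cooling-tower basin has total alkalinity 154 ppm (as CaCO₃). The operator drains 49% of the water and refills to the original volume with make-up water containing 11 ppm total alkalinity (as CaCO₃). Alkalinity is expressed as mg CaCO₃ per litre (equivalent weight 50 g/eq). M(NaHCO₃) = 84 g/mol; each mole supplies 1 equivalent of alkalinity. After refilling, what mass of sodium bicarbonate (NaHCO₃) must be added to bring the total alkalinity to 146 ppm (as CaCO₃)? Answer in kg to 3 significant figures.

Volume: 488 m³ = 488,000 L.
After draining 49% and refilling: 154 × 0.51 + 11 × 0.49 = 83.93 ppm.
Deficit to target: 146 − 83.93 = 62.07 mg/L.
As CaCO₃: 62.07 mg/L × 488,000 L = 30,290 g; ÷ 50 g/eq ÷ 1 = 605.8 mol NaHCO₃.
Mass: 605.8 × 84 = 50,890 g.

50.9 kg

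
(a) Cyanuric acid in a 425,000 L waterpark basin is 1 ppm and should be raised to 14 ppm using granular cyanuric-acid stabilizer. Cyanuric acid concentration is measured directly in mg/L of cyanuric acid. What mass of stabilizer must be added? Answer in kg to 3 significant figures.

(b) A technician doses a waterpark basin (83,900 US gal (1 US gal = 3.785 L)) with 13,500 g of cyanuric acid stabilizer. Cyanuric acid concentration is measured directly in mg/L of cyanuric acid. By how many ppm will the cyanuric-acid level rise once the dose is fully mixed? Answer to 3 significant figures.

(a) 5.53 kg; (b) 42.5 ppm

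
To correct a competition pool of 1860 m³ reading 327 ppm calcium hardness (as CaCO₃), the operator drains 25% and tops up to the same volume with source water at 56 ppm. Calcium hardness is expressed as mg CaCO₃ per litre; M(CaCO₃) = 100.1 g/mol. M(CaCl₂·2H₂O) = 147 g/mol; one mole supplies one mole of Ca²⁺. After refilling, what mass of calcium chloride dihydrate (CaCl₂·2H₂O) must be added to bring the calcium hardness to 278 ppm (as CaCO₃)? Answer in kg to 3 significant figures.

Volume: 1860 m³ = 1,860,000 L.
After draining 25% and refilling: 327 × 0.75 + 56 × 0.25 = 259.25 ppm.
Deficit to target: 278 − 259.25 = 18.75 mg/L.
As CaCO₃: 18.75 mg/L × 1,860,000 L = 34,880 g; ÷ 100.1 = 348.4 mol Ca²⁺.
Mass: 348.4 × 147 = 51,220 g.

51.2 kg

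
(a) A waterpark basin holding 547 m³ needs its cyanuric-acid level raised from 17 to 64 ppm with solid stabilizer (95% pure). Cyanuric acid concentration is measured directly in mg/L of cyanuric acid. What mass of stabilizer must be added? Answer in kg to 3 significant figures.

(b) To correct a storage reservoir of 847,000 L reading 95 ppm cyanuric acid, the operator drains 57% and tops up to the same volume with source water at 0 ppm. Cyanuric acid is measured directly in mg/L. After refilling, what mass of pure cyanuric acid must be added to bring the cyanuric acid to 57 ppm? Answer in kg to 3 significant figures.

(a) 27.1 kg; (b) 13.7 kg

(a) Volume: 547 m³ = 547,000 L.
(a) CYA to add: (64 − 17) = 47 mg/L × 547,000 L = 25,710 g cyanuric acid.
(a) At 95% purity: 25,710 / 0.95 = 27,060 g product.

(b) After draining 57% and refilling: 95 × 0.43 + 0 × 0.57 = 40.85 ppm.
(b) Deficit to target: 57 − 40.85 = 16.15 mg/L.
(b) Mass: 16.15 mg/L × 847,000 L = 13,680 g cyanuric acid.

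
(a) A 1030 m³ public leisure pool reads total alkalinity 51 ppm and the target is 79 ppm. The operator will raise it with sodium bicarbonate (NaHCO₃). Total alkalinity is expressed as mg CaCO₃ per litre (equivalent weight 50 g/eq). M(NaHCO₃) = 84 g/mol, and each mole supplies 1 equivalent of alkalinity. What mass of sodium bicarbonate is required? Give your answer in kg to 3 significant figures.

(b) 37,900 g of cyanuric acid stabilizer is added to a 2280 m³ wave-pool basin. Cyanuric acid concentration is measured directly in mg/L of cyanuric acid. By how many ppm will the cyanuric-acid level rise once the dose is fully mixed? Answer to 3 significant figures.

(a) 48.5 kg; (b) 16.6 ppm

(a) Volume: 1030 m³ = 1,030,000 L.
(a) Alkalinity to add: (79 − 51) = 28 mg/L as CaCO₃ × 1,030,000 L = 28,840 g as CaCO₃.
(a) Equivalents: 28,840 g ÷ 50 g/eq = 576.8 eq.
(a) NaHCO₃ supplies 1 eq per mole → 576.8 mol.
(a) Mass: 576.8 mol × 84 g/mol = 48,450 g.

(b) Volume: 2280 m³ = 2,280,000 L.
(b) Rise: 37,900 g / 2,280,000 L × 1000 = 16.62 mg/L.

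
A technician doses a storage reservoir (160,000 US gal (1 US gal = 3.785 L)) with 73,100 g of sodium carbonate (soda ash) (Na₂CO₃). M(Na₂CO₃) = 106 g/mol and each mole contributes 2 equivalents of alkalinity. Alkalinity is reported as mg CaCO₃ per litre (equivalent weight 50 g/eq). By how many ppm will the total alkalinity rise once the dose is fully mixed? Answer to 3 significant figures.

Volume: 160,000 US gal × 3.785 L/gal = 605,600 L.
Moles of Na₂CO₃: 73,100 g ÷ 106 g/mol = 689.6 mol → 1379 eq of alkalinity.
As CaCO₃: 1379 eq × 50 g/eq = 68,960 g.
Rise: 68,960 g / 605,600 L × 1000 = 113.9 mg/L.

114 ppm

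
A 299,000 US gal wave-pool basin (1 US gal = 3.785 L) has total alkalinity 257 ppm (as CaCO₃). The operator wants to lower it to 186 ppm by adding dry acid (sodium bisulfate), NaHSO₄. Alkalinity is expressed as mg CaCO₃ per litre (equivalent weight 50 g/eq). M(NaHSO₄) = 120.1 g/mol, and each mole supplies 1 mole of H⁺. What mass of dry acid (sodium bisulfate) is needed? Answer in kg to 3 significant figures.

Volume: 299,000 US gal × 3.785 L/gal = 1,131,715 L.
Alkalinity to neutralize: (257 − 186) = 71 mg/L as CaCO₃ × 1,131,715 L = 80,350 g as CaCO₃.
Equivalents of H⁺ required: 80,350 ÷ 50 g/eq = 1607 eq = 1607 mol NaHSO₄.
Mass of NaHSO₄: 1607 × 120.1 = 193,000 g.

193 kg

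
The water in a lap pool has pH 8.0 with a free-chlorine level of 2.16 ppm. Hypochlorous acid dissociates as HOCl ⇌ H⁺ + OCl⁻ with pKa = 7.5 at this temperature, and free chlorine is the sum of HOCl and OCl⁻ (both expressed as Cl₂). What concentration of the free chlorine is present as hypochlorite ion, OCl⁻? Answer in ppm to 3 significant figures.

[OCl⁻]/[HOCl] = 10^(pH − pKa) = 10^(8.0 − 7.5) = 10^0.50 = 3.162.
Fraction as HOCl = 1 / (1 + 3.162) = 0.2403.
OCl⁻ = (1 − 0.2403) × 2.16 ppm = 1.641 ppm.

1.64 ppm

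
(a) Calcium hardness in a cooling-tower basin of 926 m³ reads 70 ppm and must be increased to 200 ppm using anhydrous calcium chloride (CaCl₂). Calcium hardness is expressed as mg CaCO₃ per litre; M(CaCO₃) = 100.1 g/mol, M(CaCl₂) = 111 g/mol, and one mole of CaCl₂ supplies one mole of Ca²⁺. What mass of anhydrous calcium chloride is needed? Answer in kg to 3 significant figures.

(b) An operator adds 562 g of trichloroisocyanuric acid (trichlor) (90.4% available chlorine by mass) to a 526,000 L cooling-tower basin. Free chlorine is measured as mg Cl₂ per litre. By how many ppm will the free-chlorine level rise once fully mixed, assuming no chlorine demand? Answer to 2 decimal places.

(a) 133 kg; (b) 0.97 ppm

(a) Volume: 926 m³ = 926,000 L.
(a) Hardness to add: (200 − 70) = 130 mg/L as CaCO₃ × 926,000 L = 120,400 g as CaCO₃.
(a) Moles of Ca²⁺ (1 mol Ca²⁺ ≡ 1 mol CaCO₃): 120,400 / 100.1 g/mol = 1203 mol.
(a) Mass of CaCl₂: 1203 × 111 = 133,500 g.

(b) Available chlorine delivered: 562 g × 0.904 = 508 g as Cl₂.
(b) Concentration rise: 508 g / 526,000 L = 0.9659 mg/L = 0.97 ppm.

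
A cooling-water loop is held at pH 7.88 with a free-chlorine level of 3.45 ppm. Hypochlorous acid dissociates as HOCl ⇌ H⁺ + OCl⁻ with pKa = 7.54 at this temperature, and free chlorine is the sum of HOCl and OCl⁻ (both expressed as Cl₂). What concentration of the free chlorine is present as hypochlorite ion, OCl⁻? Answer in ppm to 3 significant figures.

2.37 ppm

[OCl⁻]/[HOCl] = 10^(pH − pKa) = 10^(7.88 − 7.54) = 10^0.34 = 2.188.
Fraction as HOCl = 1 / (1 + 2.188) = 0.3137.
OCl⁻ = (1 − 0.3137) × 3.45 ppm = 2.368 ppm.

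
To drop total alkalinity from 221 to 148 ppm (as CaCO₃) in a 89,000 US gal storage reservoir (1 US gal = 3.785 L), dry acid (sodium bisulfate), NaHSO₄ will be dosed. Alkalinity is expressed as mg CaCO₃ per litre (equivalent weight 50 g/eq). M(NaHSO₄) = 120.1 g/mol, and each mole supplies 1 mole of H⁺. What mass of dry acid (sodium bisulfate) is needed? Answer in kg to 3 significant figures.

Volume: 89,000 US gal × 3.785 L/gal = 336,865 L.
Alkalinity to neutralize: (221 − 148) = 73 mg/L as CaCO₃ × 336,865 L = 24,590 g as CaCO₃.
Equivalents of H⁺ required: 24,590 ÷ 50 g/eq = 491.8 eq = 491.8 mol NaHSO₄.
Mass of NaHSO₄: 491.8 × 120.1 = 59,070 g.

59.1 kg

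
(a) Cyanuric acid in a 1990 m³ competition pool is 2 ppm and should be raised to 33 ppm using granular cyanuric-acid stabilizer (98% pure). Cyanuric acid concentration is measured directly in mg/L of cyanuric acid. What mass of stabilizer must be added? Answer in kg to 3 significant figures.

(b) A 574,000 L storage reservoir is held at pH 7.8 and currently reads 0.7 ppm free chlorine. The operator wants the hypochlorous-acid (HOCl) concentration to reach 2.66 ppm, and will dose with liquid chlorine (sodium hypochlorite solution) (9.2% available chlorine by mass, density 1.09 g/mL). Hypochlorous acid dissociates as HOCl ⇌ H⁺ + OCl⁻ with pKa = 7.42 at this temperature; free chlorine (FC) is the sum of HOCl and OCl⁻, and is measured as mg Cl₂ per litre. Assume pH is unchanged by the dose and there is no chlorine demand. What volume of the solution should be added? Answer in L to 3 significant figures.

(a) Volume: 1990 m³ = 1,990,000 L.
(a) CYA to add: (33 − 2) = 31 mg/L × 1,990,000 L = 61,690 g cyanuric acid.
(a) At 98% purity: 61,690 / 0.98 = 62,950 g product.

(b) [OCl⁻]/[HOCl] = 10^(pH − pKa) = 10^(7.8 − 7.42) = 2.399; fraction as HOCl = 1/(1 + 2.399) = 0.2942.
(b) Free chlorine required for 2.66 ppm HOCl: 2.66 / 0.2942 = 9.041 ppm.
(b) FC to add: 9.041 − 0.7 = 8.341 mg/L as Cl₂.
(b) Cl₂ equivalent: 8.341 mg/L × 574,000 L = 4788 g.
(b) Product at 9.2% available Cl: 4788 / 0.092 = 52,040 g.
(b) Volume: 52,040 g ÷ 1.09 g/mL = 47,740 mL.

(a) 62.9 kg; (b) 47.7 L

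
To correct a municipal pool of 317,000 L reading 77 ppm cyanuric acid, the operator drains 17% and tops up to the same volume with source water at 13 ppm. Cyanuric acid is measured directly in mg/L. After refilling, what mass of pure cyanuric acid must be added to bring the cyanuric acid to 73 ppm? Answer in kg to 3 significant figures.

After draining 17% and refilling: 77 × 0.83 + 13 × 0.17 = 66.12 ppm.
Deficit to target: 73 − 66.12 = 6.88 mg/L.
Mass: 6.88 mg/L × 317,000 L = 2181 g cyanuric acid.

2.18 kg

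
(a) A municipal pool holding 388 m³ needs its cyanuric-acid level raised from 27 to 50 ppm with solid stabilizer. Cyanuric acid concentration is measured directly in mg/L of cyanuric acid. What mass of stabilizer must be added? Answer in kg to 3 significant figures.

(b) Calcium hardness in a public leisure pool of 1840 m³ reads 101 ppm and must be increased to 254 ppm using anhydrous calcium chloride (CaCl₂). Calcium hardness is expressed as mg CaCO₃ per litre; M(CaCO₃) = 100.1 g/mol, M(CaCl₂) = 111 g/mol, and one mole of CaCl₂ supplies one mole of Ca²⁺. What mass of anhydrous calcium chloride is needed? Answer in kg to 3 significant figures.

(a) 8.92 kg; (b) 312 kg

(a) Volume: 388 m³ = 388,000 L.
(a) CYA to add: (50 − 27) = 23 mg/L × 388,000 L = 8924 g cyanuric acid.

(b) Volume: 1840 m³ = 1,840,000 L.
(b) Hardness to add: (254 − 101) = 153 mg/L as CaCO₃ × 1,840,000 L = 281,500 g as CaCO₃.
(b) Moles of Ca²⁺ (1 mol Ca²⁺ ≡ 1 mol CaCO₃): 281,500 / 100.1 g/mol = 2812 mol.
(b) Mass of CaCl₂: 2812 × 111 = 312,200 g.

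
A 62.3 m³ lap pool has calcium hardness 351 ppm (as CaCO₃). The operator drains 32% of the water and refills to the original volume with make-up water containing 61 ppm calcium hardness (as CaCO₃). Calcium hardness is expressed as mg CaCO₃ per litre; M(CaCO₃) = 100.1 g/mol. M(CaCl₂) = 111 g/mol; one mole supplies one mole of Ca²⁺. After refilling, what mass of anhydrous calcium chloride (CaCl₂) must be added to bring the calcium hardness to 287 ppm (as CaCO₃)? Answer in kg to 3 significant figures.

1.99 kg

Volume: 62.3 m³ = 62,300 L.
After draining 32% and refilling: 351 × 0.68 + 61 × 0.32 = 258.2 ppm.
Deficit to target: 287 − 258.2 = 28.8 mg/L.
As CaCO₃: 28.8 mg/L × 62,300 L = 1794 g; ÷ 100.1 = 17.92 mol Ca²⁺.
Mass: 17.92 × 111 = 1990 g.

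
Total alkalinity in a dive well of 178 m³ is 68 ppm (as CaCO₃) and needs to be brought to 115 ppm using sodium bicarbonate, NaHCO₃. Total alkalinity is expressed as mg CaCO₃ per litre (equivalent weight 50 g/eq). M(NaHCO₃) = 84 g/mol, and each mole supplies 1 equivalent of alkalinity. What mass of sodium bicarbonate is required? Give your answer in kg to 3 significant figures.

Volume: 178 m³ = 178,000 L.
Alkalinity to add: (115 − 68) = 47 mg/L as CaCO₃ × 178,000 L = 8366 g as CaCO₃.
Equivalents: 8366 g ÷ 50 g/eq = 167.3 eq.
NaHCO₃ supplies 1 eq per mole → 167.3 mol.
Mass: 167.3 mol × 84 g/mol = 14,050 g.

14.1 kg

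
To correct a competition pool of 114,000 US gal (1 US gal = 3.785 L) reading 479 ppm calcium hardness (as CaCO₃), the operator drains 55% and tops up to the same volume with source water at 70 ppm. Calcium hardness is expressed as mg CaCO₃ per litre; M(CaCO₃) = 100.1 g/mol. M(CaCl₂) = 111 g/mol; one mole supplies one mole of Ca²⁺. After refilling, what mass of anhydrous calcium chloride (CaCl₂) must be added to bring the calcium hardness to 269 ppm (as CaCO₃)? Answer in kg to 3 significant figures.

7.15 kg

Volume: 114,000 US gal × 3.785 L/gal = 431,490 L.
After draining 55% and refilling: 479 × 0.45 + 70 × 0.55 = 254.05 ppm.
Deficit to target: 269 − 254.05 = 14.95 mg/L.
As CaCO₃: 14.95 mg/L × 431,490 L = 6451 g; ÷ 100.1 = 64.44 mol Ca²⁺.
Mass: 64.44 × 111 = 7153 g.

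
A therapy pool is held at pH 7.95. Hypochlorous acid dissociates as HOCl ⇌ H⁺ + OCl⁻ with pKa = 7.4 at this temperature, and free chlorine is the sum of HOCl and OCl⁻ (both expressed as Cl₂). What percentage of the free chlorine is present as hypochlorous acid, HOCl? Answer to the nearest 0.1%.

[OCl⁻]/[HOCl] = 10^(pH − pKa) = 10^(7.95 − 7.4) = 10^0.55 = 3.548.
Fraction as HOCl = 1 / (1 + 3.548) = 0.2199.

22.0%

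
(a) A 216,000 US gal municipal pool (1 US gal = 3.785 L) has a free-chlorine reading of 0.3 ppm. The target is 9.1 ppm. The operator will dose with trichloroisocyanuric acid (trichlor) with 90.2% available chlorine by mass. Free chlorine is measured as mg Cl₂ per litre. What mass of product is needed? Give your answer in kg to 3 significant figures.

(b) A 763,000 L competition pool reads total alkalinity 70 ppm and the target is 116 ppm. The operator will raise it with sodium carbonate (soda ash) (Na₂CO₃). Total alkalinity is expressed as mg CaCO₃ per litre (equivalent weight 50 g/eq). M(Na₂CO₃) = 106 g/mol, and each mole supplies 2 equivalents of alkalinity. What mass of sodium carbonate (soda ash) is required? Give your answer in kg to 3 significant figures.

(a) Volume: 216,000 US gal × 3.785 L/gal = 817,560 L.
(a) Chlorine deficit: 9.1 − 0.3 = 8.8 ppm = 8.8 mg/L as Cl₂.
(a) Cl₂ equivalent needed: 8.8 mg/L × 817,560 L = 7,195,000 mg = 7195 g.
(a) Product at 90.2% available chlorine: 7195 / 0.902 = 7976 g.

(b) Alkalinity to add: (116 − 70) = 46 mg/L as CaCO₃ × 763,000 L = 35,100 g as CaCO₃.
(b) Equivalents: 35,100 g ÷ 50 g/eq = 702 eq.
(b) Each mole of Na₂CO₃ supplies 2 eq, so 702 / 2 = 351 mol.
(b) Mass: 351 mol × 106 g/mol = 37,200 g.

(a) 7.98 kg; (b) 37.2 kg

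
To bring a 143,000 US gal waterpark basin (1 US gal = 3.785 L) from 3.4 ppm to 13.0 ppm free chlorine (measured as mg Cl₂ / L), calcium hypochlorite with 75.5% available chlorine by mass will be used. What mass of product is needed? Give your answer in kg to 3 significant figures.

6.88 kg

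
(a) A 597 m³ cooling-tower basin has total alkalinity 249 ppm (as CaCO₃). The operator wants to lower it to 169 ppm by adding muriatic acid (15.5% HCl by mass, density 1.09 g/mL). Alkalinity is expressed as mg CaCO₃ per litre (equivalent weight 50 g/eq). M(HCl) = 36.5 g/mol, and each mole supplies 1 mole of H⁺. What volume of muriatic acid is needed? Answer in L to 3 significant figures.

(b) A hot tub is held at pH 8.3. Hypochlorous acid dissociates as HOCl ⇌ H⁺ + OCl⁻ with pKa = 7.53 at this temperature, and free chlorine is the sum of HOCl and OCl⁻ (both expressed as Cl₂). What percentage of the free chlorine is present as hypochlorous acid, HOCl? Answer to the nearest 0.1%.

(a) Volume: 597 m³ = 597,000 L.
(a) Alkalinity to neutralize: (249 − 169) = 80 mg/L as CaCO₃ × 597,000 L = 47,760 g as CaCO₃.
(a) Equivalents of H⁺ required: 47,760 ÷ 50 g/eq = 955.2 eq = 955.2 mol HCl.
(a) Mass of HCl: 955.2 × 36.5 = 34,860 g.
(a) Mass of 15.5% solution: 34,860 / 0.155 = 224,900 g.
(a) Volume: 224,900 g ÷ 1.09 g/mL = 206,400 mL.

(b) [OCl⁻]/[HOCl] = 10^(pH − pKa) = 10^(8.3 − 7.53) = 10^0.77 = 5.888.
(b) Fraction as HOCl = 1 / (1 + 5.888) = 0.1452.

(a) 206 L; (b) 14.5%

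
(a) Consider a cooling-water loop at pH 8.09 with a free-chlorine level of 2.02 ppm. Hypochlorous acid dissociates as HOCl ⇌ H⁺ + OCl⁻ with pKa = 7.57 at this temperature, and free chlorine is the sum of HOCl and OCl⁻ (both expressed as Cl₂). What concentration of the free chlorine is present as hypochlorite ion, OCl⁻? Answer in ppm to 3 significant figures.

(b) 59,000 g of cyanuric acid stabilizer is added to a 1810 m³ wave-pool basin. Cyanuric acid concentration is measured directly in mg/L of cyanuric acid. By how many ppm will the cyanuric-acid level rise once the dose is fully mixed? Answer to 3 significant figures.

(a) 1.55 ppm; (b) 32.6 ppm

(a) [OCl⁻]/[HOCl] = 10^(pH − pKa) = 10^(8.09 − 7.57) = 10^0.52 = 3.311.
(a) Fraction as HOCl = 1 / (1 + 3.311) = 0.2319.
(a) OCl⁻ = (1 − 0.2319) × 2.02 ppm = 1.551 ppm.

(b) Volume: 1810 m³ = 1,810,000 L.
(b) Rise: 59,000 g / 1,810,000 L × 1000 = 32.6 mg/L.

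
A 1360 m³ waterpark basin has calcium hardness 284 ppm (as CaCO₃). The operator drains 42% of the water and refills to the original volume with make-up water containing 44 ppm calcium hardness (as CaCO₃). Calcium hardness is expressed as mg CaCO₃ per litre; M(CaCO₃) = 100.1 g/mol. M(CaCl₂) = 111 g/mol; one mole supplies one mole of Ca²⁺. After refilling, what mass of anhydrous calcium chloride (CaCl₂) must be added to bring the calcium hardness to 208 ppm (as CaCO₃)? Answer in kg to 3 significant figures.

37.4 kg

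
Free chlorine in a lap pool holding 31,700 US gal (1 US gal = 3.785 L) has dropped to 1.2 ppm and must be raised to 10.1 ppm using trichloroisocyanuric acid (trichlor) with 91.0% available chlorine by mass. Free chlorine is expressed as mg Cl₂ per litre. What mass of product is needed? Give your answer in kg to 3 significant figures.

1.17 kg

Volume: 31,700 US gal × 3.785 L/gal = 119,984 L.
Chlorine deficit: 10.1 − 1.2 = 8.9 ppm = 8.9 mg/L as Cl₂.
Cl₂ equivalent needed: 8.9 mg/L × 119,984 L = 1,068,000 mg = 1068 g.
Product at 91.0% available chlorine: 1068 / 0.91 = 1173 g.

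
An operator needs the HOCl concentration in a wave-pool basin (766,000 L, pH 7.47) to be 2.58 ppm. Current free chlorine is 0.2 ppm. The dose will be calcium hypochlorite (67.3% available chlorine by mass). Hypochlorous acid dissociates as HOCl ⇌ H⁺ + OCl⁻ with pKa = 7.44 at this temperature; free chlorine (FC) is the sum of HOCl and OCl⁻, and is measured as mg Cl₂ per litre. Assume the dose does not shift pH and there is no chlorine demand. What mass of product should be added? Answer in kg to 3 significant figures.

[OCl⁻]/[HOCl] = 10^(pH − pKa) = 10^(7.47 − 7.44) = 1.072; fraction as HOCl = 1/(1 + 1.072) = 0.4827.
Free chlorine required for 2.58 ppm HOCl: 2.58 / 0.4827 = 5.345 ppm.
FC to add: 5.345 − 0.2 = 5.145 mg/L as Cl₂.
Cl₂ equivalent: 5.145 mg/L × 766,000 L = 3941 g.
Product at 67.3% available Cl: 3941 / 0.673 = 5855 g.

5.86 kg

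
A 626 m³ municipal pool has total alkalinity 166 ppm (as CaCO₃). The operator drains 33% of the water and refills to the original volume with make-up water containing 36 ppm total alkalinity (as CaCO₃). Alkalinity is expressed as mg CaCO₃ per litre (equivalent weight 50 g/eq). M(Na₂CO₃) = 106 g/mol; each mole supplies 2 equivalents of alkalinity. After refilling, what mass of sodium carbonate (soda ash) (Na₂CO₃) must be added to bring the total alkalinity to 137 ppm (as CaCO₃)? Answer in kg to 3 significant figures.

Volume: 626 m³ = 626,000 L.
After draining 33% and refilling: 166 × 0.67 + 36 × 0.33 = 123.1 ppm.
Deficit to target: 137 − 123.1 = 13.9 mg/L.
As CaCO₃: 13.9 mg/L × 626,000 L = 8701 g; ÷ 50 g/eq ÷ 2 = 87.01 mol Na₂CO₃.
Mass: 87.01 × 106 = 9223 g.

9.22 kg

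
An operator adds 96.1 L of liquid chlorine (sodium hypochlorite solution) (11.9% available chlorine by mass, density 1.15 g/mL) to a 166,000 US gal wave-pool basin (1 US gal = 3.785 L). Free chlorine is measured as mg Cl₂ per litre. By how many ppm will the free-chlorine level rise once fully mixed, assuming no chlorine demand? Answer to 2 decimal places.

20.93 ppm

Volume: 166,000 US gal × 3.785 L/gal = 628,310 L.
Mass of solution: 96.1 L × 1000 mL/L × 1.15 g/mL = 110,500 g.
Available chlorine delivered: 110,500 g × 0.119 = 13,150 g as Cl₂.
Concentration rise: 13,150 g / 628,310 L = 20.93 mg/L = 20.93 ppm.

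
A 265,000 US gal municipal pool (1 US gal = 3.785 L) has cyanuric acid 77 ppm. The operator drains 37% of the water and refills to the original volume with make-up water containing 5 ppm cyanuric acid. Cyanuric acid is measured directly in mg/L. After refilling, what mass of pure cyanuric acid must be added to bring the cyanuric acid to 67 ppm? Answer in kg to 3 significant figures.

Volume: 265,000 US gal × 3.785 L/gal = 1,003,025 L.
After draining 37% and refilling: 77 × 0.63 + 5 × 0.37 = 50.36 ppm.
Deficit to target: 67 − 50.36 = 16.64 mg/L.
Mass: 16.64 mg/L × 1,003,025 L = 16,690 g cyanuric acid.

16.7 kg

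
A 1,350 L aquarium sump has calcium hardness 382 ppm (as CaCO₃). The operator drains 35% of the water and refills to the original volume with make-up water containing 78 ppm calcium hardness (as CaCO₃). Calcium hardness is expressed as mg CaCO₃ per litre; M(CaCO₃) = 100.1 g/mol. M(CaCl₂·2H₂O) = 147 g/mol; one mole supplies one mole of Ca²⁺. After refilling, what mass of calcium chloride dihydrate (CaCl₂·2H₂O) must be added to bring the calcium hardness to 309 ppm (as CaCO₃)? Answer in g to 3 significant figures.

After draining 35% and refilling: 382 × 0.65 + 78 × 0.35 = 275.6 ppm.
Deficit to target: 309 − 275.6 = 33.4 mg/L.
As CaCO₃: 33.4 mg/L × 1,350 L = 45.09 g; ÷ 100.1 = 0.4504 mol Ca²⁺.
Mass: 0.4504 × 147 = 66.22 g.

66.2 g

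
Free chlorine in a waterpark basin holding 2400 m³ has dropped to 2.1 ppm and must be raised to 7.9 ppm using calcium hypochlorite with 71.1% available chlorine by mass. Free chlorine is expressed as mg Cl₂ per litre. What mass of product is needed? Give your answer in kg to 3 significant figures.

19.6 kg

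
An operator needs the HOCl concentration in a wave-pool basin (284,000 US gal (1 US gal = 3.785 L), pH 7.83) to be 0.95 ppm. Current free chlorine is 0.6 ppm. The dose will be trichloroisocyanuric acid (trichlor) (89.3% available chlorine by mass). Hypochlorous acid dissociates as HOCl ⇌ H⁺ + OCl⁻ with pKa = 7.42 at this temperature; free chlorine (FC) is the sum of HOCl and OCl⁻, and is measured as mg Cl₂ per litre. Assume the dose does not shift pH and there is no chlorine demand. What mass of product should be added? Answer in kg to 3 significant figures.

3.36 kg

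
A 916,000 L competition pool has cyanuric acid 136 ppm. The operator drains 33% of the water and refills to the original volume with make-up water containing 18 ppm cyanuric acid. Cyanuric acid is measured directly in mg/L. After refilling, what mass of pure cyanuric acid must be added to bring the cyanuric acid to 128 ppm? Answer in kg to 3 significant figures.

After draining 33% and refilling: 136 × 0.67 + 18 × 0.33 = 97.06 ppm.
Deficit to target: 128 − 97.06 = 30.94 mg/L.
Mass: 30.94 mg/L × 916,000 L = 28,340 g cyanuric acid.

28.3 kg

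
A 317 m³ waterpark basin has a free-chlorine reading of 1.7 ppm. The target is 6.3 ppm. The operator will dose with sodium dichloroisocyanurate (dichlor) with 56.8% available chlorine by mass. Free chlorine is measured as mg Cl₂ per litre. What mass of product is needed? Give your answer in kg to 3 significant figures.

2.57 kg

Volume: 317 m³ = 317,000 L.
Chlorine deficit: 6.3 − 1.7 = 4.6 ppm = 4.6 mg/L as Cl₂.
Cl₂ equivalent needed: 4.6 mg/L × 317,000 L = 1,458,000 mg = 1458 g.
Product at 56.8% available chlorine: 1458 / 0.568 = 2567 g.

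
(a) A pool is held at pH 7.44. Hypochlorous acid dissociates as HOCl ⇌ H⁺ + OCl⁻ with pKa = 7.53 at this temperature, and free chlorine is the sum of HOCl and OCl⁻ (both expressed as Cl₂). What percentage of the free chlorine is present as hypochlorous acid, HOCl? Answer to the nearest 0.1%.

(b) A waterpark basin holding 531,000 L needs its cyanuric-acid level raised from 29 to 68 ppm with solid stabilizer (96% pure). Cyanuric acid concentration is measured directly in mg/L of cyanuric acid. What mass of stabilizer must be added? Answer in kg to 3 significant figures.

(a) 55.2%; (b) 21.6 kg

(a) [OCl⁻]/[HOCl] = 10^(pH − pKa) = 10^(7.44 − 7.53) = 10^-0.09 = 0.8128.
(a) Fraction as HOCl = 1 / (1 + 0.8128) = 0.5516.

(b) CYA to add: (68 − 29) = 39 mg/L × 531,000 L = 20,710 g cyanuric acid.
(b) At 96% purity: 20,710 / 0.96 = 21,570 g product.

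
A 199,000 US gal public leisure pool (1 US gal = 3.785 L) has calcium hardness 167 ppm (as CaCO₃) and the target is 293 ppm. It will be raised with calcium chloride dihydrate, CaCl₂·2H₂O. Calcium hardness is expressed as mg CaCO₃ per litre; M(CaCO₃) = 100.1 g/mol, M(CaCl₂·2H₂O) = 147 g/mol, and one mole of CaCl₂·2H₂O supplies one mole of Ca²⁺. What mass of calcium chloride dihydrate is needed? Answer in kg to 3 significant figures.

139 kg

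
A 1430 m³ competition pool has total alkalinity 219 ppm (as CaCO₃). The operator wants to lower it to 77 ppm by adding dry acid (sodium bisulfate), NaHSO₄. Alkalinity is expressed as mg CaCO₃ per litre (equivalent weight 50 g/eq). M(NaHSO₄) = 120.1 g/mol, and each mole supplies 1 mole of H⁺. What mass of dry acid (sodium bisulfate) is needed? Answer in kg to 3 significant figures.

488 kg

Volume: 1430 m³ = 1,430,000 L.
Alkalinity to neutralize: (219 − 77) = 142 mg/L as CaCO₃ × 1,430,000 L = 203,100 g as CaCO₃.
Equivalents of H⁺ required: 203,100 ÷ 50 g/eq = 4061 eq = 4061 mol NaHSO₄.
Mass of NaHSO₄: 4061 × 120.1 = 487,800 g.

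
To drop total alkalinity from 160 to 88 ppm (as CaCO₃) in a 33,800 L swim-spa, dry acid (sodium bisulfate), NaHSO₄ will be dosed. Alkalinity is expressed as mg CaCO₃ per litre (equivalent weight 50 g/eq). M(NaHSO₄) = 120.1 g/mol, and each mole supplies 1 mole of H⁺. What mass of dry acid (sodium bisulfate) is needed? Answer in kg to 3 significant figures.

5.85 kg

Alkalinity to neutralize: (160 − 88) = 72 mg/L as CaCO₃ × 33,800 L = 2434 g as CaCO₃.
Equivalents of H⁺ required: 2434 ÷ 50 g/eq = 48.67 eq = 48.67 mol NaHSO₄.
Mass of NaHSO₄: 48.67 × 120.1 = 5846 g.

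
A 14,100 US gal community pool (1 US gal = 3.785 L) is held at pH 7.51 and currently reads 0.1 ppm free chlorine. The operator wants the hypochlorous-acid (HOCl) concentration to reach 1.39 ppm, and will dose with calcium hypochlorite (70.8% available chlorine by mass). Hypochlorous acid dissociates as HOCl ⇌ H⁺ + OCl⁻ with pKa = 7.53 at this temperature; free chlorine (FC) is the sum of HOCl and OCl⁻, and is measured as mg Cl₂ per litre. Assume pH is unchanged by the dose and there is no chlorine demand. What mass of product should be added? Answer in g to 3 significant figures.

197 g

Volume: 14,100 US gal × 3.785 L/gal = 53,368 L.
[OCl⁻]/[HOCl] = 10^(pH − pKa) = 10^(7.51 − 7.53) = 0.955; fraction as HOCl = 1/(1 + 0.955) = 0.5115.
Free chlorine required for 1.39 ppm HOCl: 1.39 / 0.5115 = 2.717 ppm.
FC to add: 2.717 − 0.1 = 2.617 mg/L as Cl₂.
Cl₂ equivalent: 2.617 mg/L × 53,368 L = 139.7 g.
Product at 70.8% available Cl: 139.7 / 0.708 = 197.3 g.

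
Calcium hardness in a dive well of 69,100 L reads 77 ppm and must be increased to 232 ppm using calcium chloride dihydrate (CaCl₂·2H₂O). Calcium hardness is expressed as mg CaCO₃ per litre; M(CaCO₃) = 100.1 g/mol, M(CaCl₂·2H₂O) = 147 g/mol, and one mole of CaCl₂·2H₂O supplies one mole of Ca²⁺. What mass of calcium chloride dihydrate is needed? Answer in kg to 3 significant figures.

15.7 kg

Hardness to add: (232 − 77) = 155 mg/L as CaCO₃ × 69,100 L = 10,710 g as CaCO₃.
Moles of Ca²⁺ (1 mol Ca²⁺ ≡ 1 mol CaCO₃): 10,710 / 100.1 g/mol = 107 mol.
Mass of CaCl₂·2H₂O: 107 × 147 = 15,730 g.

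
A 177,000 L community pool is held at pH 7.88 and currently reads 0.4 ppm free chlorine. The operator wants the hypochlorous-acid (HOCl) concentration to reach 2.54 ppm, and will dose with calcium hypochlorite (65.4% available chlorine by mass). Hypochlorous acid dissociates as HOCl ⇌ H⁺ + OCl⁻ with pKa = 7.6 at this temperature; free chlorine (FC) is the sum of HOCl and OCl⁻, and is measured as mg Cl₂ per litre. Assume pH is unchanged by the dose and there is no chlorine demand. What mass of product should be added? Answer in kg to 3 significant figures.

[OCl⁻]/[HOCl] = 10^(pH − pKa) = 10^(7.88 − 7.6) = 1.905; fraction as HOCl = 1/(1 + 1.905) = 0.3442.
Free chlorine required for 2.54 ppm HOCl: 2.54 / 0.3442 = 7.38 ppm.
FC to add: 7.38 − 0.4 = 6.98 mg/L as Cl₂.
Cl₂ equivalent: 6.98 mg/L × 177,000 L = 1235 g.
Product at 65.4% available Cl: 1235 / 0.654 = 1889 g.

1.89 kg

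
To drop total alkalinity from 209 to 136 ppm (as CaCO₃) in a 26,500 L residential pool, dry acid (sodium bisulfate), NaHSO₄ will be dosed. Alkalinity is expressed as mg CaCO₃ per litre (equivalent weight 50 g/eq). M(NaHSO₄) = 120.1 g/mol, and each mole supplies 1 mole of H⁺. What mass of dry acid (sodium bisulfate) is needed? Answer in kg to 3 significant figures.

4.65 kg

Alkalinity to neutralize: (209 − 136) = 73 mg/L as CaCO₃ × 26,500 L = 1934 g as CaCO₃.
Equivalents of H⁺ required: 1934 ÷ 50 g/eq = 38.69 eq = 38.69 mol NaHSO₄.
Mass of NaHSO₄: 38.69 × 120.1 = 4647 g.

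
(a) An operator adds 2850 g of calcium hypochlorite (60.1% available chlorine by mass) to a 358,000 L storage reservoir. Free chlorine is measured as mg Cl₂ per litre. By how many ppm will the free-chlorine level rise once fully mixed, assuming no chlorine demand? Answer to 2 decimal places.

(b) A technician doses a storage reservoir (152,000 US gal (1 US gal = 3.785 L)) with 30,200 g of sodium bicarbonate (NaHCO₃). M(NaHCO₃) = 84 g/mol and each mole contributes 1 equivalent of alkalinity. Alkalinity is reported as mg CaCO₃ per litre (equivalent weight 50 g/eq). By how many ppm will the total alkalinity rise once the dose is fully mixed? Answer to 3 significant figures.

(a) 4.78 ppm; (b) 31.2 ppm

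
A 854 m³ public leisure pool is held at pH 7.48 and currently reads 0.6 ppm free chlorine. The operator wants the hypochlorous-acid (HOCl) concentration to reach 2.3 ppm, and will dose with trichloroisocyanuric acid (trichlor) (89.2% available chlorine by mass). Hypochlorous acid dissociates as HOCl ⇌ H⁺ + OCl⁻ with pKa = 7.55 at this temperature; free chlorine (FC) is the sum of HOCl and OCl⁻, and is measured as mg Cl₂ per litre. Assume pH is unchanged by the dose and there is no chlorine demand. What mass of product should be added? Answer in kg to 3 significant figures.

Volume: 854 m³ = 854,000 L.
[OCl⁻]/[HOCl] = 10^(pH − pKa) = 10^(7.48 − 7.55) = 0.8511; fraction as HOCl = 1/(1 + 0.8511) = 0.5402.
Free chlorine required for 2.3 ppm HOCl: 2.3 / 0.5402 = 4.258 ppm.
FC to add: 4.258 − 0.6 = 3.658 mg/L as Cl₂.
Cl₂ equivalent: 3.658 mg/L × 854,000 L = 3124 g.
Product at 89.2% available Cl: 3124 / 0.892 = 3502 g.

3.50 kg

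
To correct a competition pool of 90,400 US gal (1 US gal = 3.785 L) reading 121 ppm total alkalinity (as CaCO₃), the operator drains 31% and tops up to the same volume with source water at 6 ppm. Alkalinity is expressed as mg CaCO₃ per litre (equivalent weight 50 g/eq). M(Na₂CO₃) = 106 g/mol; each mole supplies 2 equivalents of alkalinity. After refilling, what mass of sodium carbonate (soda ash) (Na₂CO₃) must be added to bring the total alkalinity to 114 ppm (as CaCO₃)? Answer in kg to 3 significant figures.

Volume: 90,400 US gal × 3.785 L/gal = 342,164 L.
After draining 31% and refilling: 121 × 0.69 + 6 × 0.31 = 85.35 ppm.
Deficit to target: 114 − 85.35 = 28.65 mg/L.
As CaCO₃: 28.65 mg/L × 342,164 L = 9803 g; ÷ 50 g/eq ÷ 2 = 98.03 mol Na₂CO₃.
Mass: 98.03 × 106 = 10,390 g.

10.4 kg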